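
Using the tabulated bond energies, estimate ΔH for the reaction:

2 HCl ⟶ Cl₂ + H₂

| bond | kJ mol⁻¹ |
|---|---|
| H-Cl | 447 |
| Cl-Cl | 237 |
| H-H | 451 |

ΔH ≈ +206 kJ

Bonds broken (reactants):
  H-Cl: 2 × 447 = 894
  Σ(broken) = 894 kJ
Bonds formed (products):
  Cl-Cl: 1 × 237 = 237
  H-H: 1 × 451 = 451
  Σ(formed) = 688 kJ
ΔH = Σ(broken) − Σ(formed) = 894 − 688 = +206 kJ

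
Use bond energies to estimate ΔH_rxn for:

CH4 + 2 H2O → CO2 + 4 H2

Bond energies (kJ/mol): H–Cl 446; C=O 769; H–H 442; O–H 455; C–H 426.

ΔH ≈ +218 kJ

Bonds broken (reactants):
  C–H: 4 × 426 = 1704
  O–H: 4 × 455 = 1820
  Σ(broken) = 3524 kJ
Bonds formed (products):
  C=O: 2 × 769 = 1538
  H–H: 4 × 442 = 1768
  Σ(formed) = 3306 kJ
ΔH = Σ(broken) − Σ(formed) = 3524 − 3306 = +218 kJ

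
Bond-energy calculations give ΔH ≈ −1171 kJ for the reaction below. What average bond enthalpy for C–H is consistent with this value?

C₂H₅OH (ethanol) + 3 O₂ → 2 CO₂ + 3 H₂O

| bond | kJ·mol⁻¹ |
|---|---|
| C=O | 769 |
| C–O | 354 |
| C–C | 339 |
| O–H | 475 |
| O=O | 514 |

D(C–H) ≈ 409 kJ/mol

Let D be the C–H bond energy.
Σ(broken) = 1×339 + 5×D + 1×354 + 1×475 + 3×514 = 2710 + 5D
Σ(formed) = 4×769 + 6×475 = 5926
ΔH = Σ(broken) − Σ(formed) = (2710 + 5D) − (5926) = −3216 + 5D
Setting this equal to −1171 kJ gives 5D = 2045, so D = 409 kJ/mol.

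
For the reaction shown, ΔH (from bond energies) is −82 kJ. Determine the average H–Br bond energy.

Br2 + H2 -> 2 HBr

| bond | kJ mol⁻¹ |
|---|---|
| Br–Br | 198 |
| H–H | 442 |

Let D be the H–Br bond energy.
Σ(broken) = 1×198 + 1×442 = 640
Σ(formed) = 2×D = 2D
ΔH = Σ(broken) − Σ(formed) = (640) − (2D) = +640 − 2D
Setting this equal to −82 kJ gives 2D = 722, so D = 361 kJ/mol.

D(H–Br) ≈ 361 kJ/mol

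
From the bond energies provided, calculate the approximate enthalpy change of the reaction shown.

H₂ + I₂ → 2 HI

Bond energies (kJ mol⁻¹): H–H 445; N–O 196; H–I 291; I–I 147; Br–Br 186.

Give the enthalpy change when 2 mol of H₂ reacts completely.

Bonds broken (reactants):
  H–H: 1 × 445 = 445
  I–I: 1 × 147 = 147
  Σ(broken) = 592 kJ
Bonds formed (products):
  H–I: 2 × 291 = 582
  Σ(formed) = 582 kJ
ΔH = Σ(broken) − Σ(formed) = 592 − 582 = +10 kJ
For 2× the reaction as written: 2 × (+10) = +20 kJ

ΔH = +20 kJ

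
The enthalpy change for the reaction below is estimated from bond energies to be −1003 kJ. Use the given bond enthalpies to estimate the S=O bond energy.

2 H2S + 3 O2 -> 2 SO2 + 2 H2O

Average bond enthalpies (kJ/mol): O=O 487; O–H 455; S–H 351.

Let D be the S=O bond energy.
Σ(broken) = 3×487 + 4×351 = 2865
Σ(formed) = 4×455 + 4×D = 1820 + 4D
ΔH = Σ(broken) − Σ(formed) = (2865) − (1820 + 4D) = +1045 − 4D
Setting this equal to −1003 kJ gives 4D = 2048, so D = 512 kJ/mol.

D(S=O) ≈ 512 kJ/mol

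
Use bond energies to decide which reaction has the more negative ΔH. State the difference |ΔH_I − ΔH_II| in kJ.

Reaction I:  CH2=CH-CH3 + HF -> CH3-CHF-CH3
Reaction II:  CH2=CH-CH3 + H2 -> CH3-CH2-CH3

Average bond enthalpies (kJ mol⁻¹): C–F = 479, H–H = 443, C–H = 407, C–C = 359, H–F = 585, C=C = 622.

Reaction II, by 70 kJ

Reaction I:
  Bonds broken (reactants):
    C–C: 1 × 359 = 359
    C–H: 6 × 407 = 2442
    C=C: 1 × 622 = 622
    H–F: 1 × 585 = 585
    Σ(broken) = 4008 kJ
  Bonds formed (products):
    C–C: 2 × 359 = 718
    C–F: 1 × 479 = 479
    C–H: 7 × 407 = 2849
    Σ(formed) = 4046 kJ
  ΔH_I = 4008 − 4046 = −38 kJ
Reaction II:
  Bonds broken (reactants):
    C–C: 1 × 359 = 359
    C–H: 6 × 407 = 2442
    C=C: 1 × 622 = 622
    H–H: 1 × 443 = 443
    Σ(broken) = 3866 kJ
  Bonds formed (products):
    C–C: 2 × 359 = 718
    C–H: 8 × 407 = 3256
    Σ(formed) = 3974 kJ
  ΔH_II = 3866 − 3974 = −108 kJ
ΔH_I − ΔH_II = +70 kJ, so reaction II has the more negative ΔH; |ΔH_I − ΔH_II| = 70 kJ.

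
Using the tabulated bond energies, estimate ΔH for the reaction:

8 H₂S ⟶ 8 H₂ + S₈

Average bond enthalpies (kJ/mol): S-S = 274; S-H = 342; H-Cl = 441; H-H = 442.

Bonds broken (reactants):
  S-H: 16 × 342 = 5472
  Σ(broken) = 5472 kJ
Bonds formed (products):
  H-H: 8 × 442 = 3536
  S-S: 8 × 274 = 2192
  Σ(formed) = 5728 kJ
ΔH = Σ(broken) − Σ(formed) = 5472 − 5728 = −256 kJ

ΔH ≈ −256 kJ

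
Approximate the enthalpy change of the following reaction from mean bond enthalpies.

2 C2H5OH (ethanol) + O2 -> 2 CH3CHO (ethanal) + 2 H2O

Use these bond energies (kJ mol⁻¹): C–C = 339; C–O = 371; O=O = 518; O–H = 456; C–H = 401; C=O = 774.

ΔH ≈ −398 kJ

Bonds broken (reactants):
  C–C: 2 × 339 = 678
  C–H: 10 × 401 = 4010
  C–O: 2 × 371 = 742
  O–H: 2 × 456 = 912
  O=O: 1 × 518 = 518
  Σ(broken) = 6860 kJ
Bonds formed (products):
  C–C: 2 × 339 = 678
  C–H: 8 × 401 = 3208
  C=O: 2 × 774 = 1548
  O–H: 4 × 456 = 1824
  Σ(formed) = 7258 kJ
ΔH = Σ(broken) − Σ(formed) = 6860 − 7258 = −398 kJ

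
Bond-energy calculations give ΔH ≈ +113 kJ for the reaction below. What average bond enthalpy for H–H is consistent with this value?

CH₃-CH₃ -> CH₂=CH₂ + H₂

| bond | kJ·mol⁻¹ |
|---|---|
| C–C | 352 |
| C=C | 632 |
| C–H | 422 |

D(H–H) ≈ 451 kJ/mol

Let D be the H–H bond energy.
Σ(broken) = 1×352 + 6×422 = 2884
Σ(formed) = 4×422 + 1×632 + 1×D = 2320 + D
ΔH = Σ(broken) − Σ(formed) = (2884) − (2320 + D) = +564 − D
Setting this equal to +113 kJ gives D = 451 kJ/mol.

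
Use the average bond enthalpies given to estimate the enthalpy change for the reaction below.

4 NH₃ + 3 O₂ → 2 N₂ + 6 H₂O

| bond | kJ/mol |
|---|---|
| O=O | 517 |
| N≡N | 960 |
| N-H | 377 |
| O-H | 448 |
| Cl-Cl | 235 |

ΔH ≈ −1221 kJ

Bonds broken (reactants):
  N-H: 12 × 377 = 4524
  O=O: 3 × 517 = 1551
  Σ(broken) = 6075 kJ
Bonds formed (products):
  N≡N: 2 × 960 = 1920
  O-H: 12 × 448 = 5376
  Σ(formed) = 7296 kJ
ΔH = Σ(broken) − Σ(formed) = 6075 − 7296 = −1221 kJ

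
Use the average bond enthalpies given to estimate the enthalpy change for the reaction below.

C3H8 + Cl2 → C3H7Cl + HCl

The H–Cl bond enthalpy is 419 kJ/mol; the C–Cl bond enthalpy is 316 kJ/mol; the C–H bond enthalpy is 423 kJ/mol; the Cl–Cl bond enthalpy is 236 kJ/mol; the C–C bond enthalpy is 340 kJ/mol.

Bonds broken (reactants):
  C–C: 2 × 340 = 680
  C–H: 8 × 423 = 3384
  Cl–Cl: 1 × 236 = 236
  Σ(broken) = 4300 kJ
Bonds formed (products):
  C–C: 2 × 340 = 680
  C–Cl: 1 × 316 = 316
  C–H: 7 × 423 = 2961
  H–Cl: 1 × 419 = 419
  Σ(formed) = 4376 kJ
ΔH = Σ(broken) − Σ(formed) = 4300 − 4376 = −76 kJ

ΔH ≈ −76 kJ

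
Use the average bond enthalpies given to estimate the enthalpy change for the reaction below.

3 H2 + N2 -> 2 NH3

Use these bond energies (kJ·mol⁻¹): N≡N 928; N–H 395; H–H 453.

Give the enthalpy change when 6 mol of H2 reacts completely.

Bonds broken (reactants):
  H–H: 3 × 453 = 1359
  N≡N: 1 × 928 = 928
  Σ(broken) = 2287 kJ
Bonds formed (products):
  N–H: 6 × 395 = 2370
  Σ(formed) = 2370 kJ
ΔH = Σ(broken) − Σ(formed) = 2287 − 2370 = −83 kJ
For 2× the reaction as written: 2 × (−83) = −166 kJ

ΔH = −166 kJ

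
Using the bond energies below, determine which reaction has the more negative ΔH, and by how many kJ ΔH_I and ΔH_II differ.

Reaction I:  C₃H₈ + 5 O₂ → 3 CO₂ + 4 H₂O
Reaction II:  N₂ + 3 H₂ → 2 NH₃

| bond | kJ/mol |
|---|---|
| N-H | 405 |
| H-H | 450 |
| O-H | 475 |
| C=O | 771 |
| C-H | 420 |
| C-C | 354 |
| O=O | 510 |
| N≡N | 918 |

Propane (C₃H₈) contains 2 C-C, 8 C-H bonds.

Reaction I, by 1646 kJ

Reaction I:
  Bonds broken (reactants):
    C-C: 2 × 354 = 708
    C-H: 8 × 420 = 3360
    O=O: 5 × 510 = 2550
    Σ(broken) = 6618 kJ
  Bonds formed (products):
    C=O: 6 × 771 = 4626
    O-H: 8 × 475 = 3800
    Σ(formed) = 8426 kJ
  ΔH_I = 6618 − 8426 = −1808 kJ
Reaction II:
  Bonds broken (reactants):
    H-H: 3 × 450 = 1350
    N≡N: 1 × 918 = 918
    Σ(broken) = 2268 kJ
  Bonds formed (products):
    N-H: 6 × 405 = 2430
    Σ(formed) = 2430 kJ
  ΔH_II = 2268 − 2430 = −162 kJ
ΔH_I − ΔH_II = −1646 kJ, so reaction I has the more negative ΔH; |ΔH_I − ΔH_II| = 1646 kJ.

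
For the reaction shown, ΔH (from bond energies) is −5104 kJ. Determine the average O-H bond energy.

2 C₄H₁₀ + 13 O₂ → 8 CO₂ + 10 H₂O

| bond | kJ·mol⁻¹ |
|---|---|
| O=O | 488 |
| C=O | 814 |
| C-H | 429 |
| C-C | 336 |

D(O-H) ≈ 451 kJ/mol

Let D be the O-H bond energy.
Σ(broken) = 6×336 + 20×429 + 13×488 = 16940
Σ(formed) = 16×814 + 20×D = 13024 + 20D
ΔH = Σ(broken) − Σ(formed) = (16940) − (13024 + 20D) = +3916 − 20D
Setting this equal to −5104 kJ gives 20D = 9020, so D = 451 kJ/mol.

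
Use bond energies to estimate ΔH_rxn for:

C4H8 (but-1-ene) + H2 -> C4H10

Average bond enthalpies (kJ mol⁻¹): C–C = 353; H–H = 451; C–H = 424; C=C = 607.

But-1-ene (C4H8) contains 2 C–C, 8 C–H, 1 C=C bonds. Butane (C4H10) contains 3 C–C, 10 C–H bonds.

Bonds broken (reactants):
  C–C: 2 × 353 = 706
  C–H: 8 × 424 = 3392
  C=C: 1 × 607 = 607
  H–H: 1 × 451 = 451
  Σ(broken) = 5156 kJ
Bonds formed (products):
  C–C: 3 × 353 = 1059
  C–H: 10 × 424 = 4240
  Σ(formed) = 5299 kJ
ΔH = Σ(broken) − Σ(formed) = 5156 − 5299 = −143 kJ

ΔH ≈ −143 kJ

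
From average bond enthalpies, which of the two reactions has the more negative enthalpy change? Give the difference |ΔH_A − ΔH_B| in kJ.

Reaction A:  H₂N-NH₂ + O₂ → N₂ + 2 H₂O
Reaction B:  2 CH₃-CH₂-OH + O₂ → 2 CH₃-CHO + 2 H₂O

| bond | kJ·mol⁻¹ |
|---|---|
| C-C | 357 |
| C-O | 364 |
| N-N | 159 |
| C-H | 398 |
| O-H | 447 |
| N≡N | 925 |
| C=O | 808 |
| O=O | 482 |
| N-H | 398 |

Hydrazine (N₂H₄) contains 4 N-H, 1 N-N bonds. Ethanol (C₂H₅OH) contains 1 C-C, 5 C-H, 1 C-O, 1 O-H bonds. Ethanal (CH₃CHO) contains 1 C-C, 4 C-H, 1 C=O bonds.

Reaction A:
  Bonds broken (reactants):
    N-H: 4 × 398 = 1592
    N-N: 1 × 159 = 159
    O=O: 1 × 482 = 482
    Σ(broken) = 2233 kJ
  Bonds formed (products):
    N≡N: 1 × 925 = 925
    O-H: 4 × 447 = 1788
    Σ(formed) = 2713 kJ
  ΔH_A = 2233 − 2713 = −480 kJ
Reaction B:
  Bonds broken (reactants):
    C-C: 2 × 357 = 714
    C-H: 10 × 398 = 3980
    C-O: 2 × 364 = 728
    O-H: 2 × 447 = 894
    O=O: 1 × 482 = 482
    Σ(broken) = 6798 kJ
  Bonds formed (products):
    C-C: 2 × 357 = 714
    C-H: 8 × 398 = 3184
    C=O: 2 × 808 = 1616
    O-H: 4 × 447 = 1788
    Σ(formed) = 7302 kJ
  ΔH_B = 6798 − 7302 = −504 kJ
ΔH_A − ΔH_B = +24 kJ, so reaction B has the more negative ΔH; |ΔH_A − ΔH_B| = 24 kJ.

Reaction B, by 24 kJ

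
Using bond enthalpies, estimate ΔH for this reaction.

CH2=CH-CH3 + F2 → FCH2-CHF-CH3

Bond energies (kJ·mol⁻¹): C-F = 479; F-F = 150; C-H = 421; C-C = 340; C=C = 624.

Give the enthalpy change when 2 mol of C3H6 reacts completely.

ΔH = −1048 kJ

Bonds broken (reactants):
  C-C: 1 × 340 = 340
  C-H: 6 × 421 = 2526
  C=C: 1 × 624 = 624
  F-F: 1 × 150 = 150
  Σ(broken) = 3640 kJ
Bonds formed (products):
  C-C: 2 × 340 = 680
  C-F: 2 × 479 = 958
  C-H: 6 × 421 = 2526
  Σ(formed) = 4164 kJ
ΔH = Σ(broken) − Σ(formed) = 3640 − 4164 = −524 kJ
For 2× the reaction as written: 2 × (−524) = −1048 kJ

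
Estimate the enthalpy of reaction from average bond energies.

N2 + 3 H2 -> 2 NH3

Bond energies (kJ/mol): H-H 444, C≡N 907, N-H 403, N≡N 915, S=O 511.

Bonds broken (reactants):
  H-H: 3 × 444 = 1332
  N≡N: 1 × 915 = 915
  Σ(broken) = 2247 kJ
Bonds formed (products):
  N-H: 6 × 403 = 2418
  Σ(formed) = 2418 kJ
ΔH = Σ(broken) − Σ(formed) = 2247 − 2418 = −171 kJ

ΔH ≈ −171 kJ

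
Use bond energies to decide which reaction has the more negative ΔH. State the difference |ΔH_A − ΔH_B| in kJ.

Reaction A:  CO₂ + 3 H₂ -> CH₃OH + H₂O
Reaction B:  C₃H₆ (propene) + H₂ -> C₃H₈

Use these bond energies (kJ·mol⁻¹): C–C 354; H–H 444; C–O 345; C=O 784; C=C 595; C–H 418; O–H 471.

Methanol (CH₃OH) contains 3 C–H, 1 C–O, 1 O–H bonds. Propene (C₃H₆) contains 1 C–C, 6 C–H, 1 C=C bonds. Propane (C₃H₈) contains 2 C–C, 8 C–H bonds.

Reaction A:
  Bonds broken (reactants):
    C=O: 2 × 784 = 1568
    H–H: 3 × 444 = 1332
    Σ(broken) = 2900 kJ
  Bonds formed (products):
    C–H: 3 × 418 = 1254
    C–O: 1 × 345 = 345
    O–H: 3 × 471 = 1413
    Σ(formed) = 3012 kJ
  ΔH_A = 2900 − 3012 = −112 kJ
Reaction B:
  Bonds broken (reactants):
    C–C: 1 × 354 = 354
    C–H: 6 × 418 = 2508
    C=C: 1 × 595 = 595
    H–H: 1 × 444 = 444
    Σ(broken) = 3901 kJ
  Bonds formed (products):
    C–C: 2 × 354 = 708
    C–H: 8 × 418 = 3344
    Σ(formed) = 4052 kJ
  ΔH_B = 3901 − 4052 = −151 kJ
ΔH_A − ΔH_B = +39 kJ, so reaction B has the more negative ΔH; |ΔH_A − ΔH_B| = 39 kJ.

Reaction B, by 39 kJ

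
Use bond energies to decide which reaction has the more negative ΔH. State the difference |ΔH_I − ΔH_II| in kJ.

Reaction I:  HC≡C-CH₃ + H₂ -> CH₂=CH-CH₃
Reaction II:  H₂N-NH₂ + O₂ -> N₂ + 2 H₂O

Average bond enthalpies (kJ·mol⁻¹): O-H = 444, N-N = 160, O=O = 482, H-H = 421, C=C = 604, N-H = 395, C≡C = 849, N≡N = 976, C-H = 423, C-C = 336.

Reaction II, by 350 kJ

Reaction I:
  Bonds broken (reactants):
    C≡C: 1 × 849 = 849
    C-C: 1 × 336 = 336
    C-H: 4 × 423 = 1692
    H-H: 1 × 421 = 421
    Σ(broken) = 3298 kJ
  Bonds formed (products):
    C-C: 1 × 336 = 336
    C-H: 6 × 423 = 2538
    C=C: 1 × 604 = 604
    Σ(formed) = 3478 kJ
  ΔH_I = 3298 − 3478 = −180 kJ
Reaction II:
  Bonds broken (reactants):
    N-H: 4 × 395 = 1580
    N-N: 1 × 160 = 160
    O=O: 1 × 482 = 482
    Σ(broken) = 2222 kJ
  Bonds formed (products):
    N≡N: 1 × 976 = 976
    O-H: 4 × 444 = 1776
    Σ(formed) = 2752 kJ
  ΔH_II = 2222 − 2752 = −530 kJ
ΔH_I − ΔH_II = +350 kJ, so reaction II has the more negative ΔH; |ΔH_I − ΔH_II| = 350 kJ.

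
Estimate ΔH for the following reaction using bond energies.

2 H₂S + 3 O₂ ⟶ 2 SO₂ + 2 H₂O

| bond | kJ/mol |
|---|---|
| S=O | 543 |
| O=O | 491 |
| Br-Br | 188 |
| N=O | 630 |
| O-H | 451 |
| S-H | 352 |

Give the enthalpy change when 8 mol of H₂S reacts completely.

ΔH = −4380 kJ

Bonds broken (reactants):
  O=O: 3 × 491 = 1473
  S-H: 4 × 352 = 1408
  Σ(broken) = 2881 kJ
Bonds formed (products):
  O-H: 4 × 451 = 1804
  S=O: 4 × 543 = 2172
  Σ(formed) = 3976 kJ
ΔH = Σ(broken) − Σ(formed) = 2881 − 3976 = −1095 kJ
For 4× the reaction as written: 4 × (−1095) = −4380 kJ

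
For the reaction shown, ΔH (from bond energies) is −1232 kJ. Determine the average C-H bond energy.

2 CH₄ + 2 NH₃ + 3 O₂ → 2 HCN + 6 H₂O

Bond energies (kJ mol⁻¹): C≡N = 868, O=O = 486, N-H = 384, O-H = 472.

D(C-H) ≈ 401 kJ/mol

Let D be the C-H bond energy.
Σ(broken) = 8×D + 6×384 + 3×486 = 3762 + 8D
Σ(formed) = 2×868 + 2×D + 12×472 = 7400 + 2D
ΔH = Σ(broken) − Σ(formed) = (3762 + 8D) − (7400 + 2D) = −3638 + 6D
Setting this equal to −1232 kJ gives 6D = 2406, so D = 401 kJ/mol.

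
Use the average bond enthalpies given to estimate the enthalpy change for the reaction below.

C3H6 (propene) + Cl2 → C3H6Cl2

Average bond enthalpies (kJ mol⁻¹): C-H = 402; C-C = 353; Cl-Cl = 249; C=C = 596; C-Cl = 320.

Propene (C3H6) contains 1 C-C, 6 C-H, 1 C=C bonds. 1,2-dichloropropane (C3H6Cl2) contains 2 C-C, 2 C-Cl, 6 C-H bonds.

Bonds broken (reactants):
  C-C: 1 × 353 = 353
  C-H: 6 × 402 = 2412
  C=C: 1 × 596 = 596
  Cl-Cl: 1 × 249 = 249
  Σ(broken) = 3610 kJ
Bonds formed (products):
  C-C: 2 × 353 = 706
  C-Cl: 2 × 320 = 640
  C-H: 6 × 402 = 2412
  Σ(formed) = 3758 kJ
ΔH = Σ(broken) − Σ(formed) = 3610 − 3758 = −148 kJ

ΔH ≈ −148 kJ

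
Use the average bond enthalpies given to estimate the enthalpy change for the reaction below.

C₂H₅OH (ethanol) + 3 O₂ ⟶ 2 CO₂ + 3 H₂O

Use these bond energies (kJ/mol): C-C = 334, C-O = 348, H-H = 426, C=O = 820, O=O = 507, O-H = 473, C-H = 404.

Bonds broken (reactants):
  C-C: 1 × 334 = 334
  C-H: 5 × 404 = 2020
  C-O: 1 × 348 = 348
  O-H: 1 × 473 = 473
  O=O: 3 × 507 = 1521
  Σ(broken) = 4696 kJ
Bonds formed (products):
  C=O: 4 × 820 = 3280
  O-H: 6 × 473 = 2838
  Σ(formed) = 6118 kJ
ΔH = Σ(broken) − Σ(formed) = 4696 − 6118 = −1422 kJ

ΔH ≈ −1422 kJ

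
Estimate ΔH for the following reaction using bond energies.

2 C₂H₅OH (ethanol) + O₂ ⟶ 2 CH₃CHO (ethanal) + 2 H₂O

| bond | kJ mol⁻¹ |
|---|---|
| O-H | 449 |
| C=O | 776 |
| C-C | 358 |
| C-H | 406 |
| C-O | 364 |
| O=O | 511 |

ΔH ≈ −399 kJ

Bonds broken (reactants):
  C-C: 2 × 358 = 716
  C-H: 10 × 406 = 4060
  C-O: 2 × 364 = 728
  O-H: 2 × 449 = 898
  O=O: 1 × 511 = 511
  Σ(broken) = 6913 kJ
Bonds formed (products):
  C-C: 2 × 358 = 716
  C-H: 8 × 406 = 3248
  C=O: 2 × 776 = 1552
  O-H: 4 × 449 = 1796
  Σ(formed) = 7312 kJ
ΔH = Σ(broken) − Σ(formed) = 6913 − 7312 = −399 kJ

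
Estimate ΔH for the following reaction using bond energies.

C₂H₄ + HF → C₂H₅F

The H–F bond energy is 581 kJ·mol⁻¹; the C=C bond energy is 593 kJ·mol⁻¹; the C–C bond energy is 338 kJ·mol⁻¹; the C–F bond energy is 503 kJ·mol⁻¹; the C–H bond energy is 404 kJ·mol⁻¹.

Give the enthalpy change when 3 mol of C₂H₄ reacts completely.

Bonds broken (reactants):
  C–H: 4 × 404 = 1616
  C=C: 1 × 593 = 593
  H–F: 1 × 581 = 581
  Σ(broken) = 2790 kJ
Bonds formed (products):
  C–C: 1 × 338 = 338
  C–F: 1 × 503 = 503
  C–H: 5 × 404 = 2020
  Σ(formed) = 2861 kJ
ΔH = Σ(broken) − Σ(formed) = 2790 − 2861 = −71 kJ
For 3× the reaction as written: 3 × (−71) = −213 kJ

ΔH = −213 kJ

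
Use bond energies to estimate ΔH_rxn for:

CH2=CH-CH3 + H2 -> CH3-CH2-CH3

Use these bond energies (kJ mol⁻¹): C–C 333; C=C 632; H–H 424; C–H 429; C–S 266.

ΔH ≈ −135 kJ

Bonds broken (reactants):
  C–C: 1 × 333 = 333
  C–H: 6 × 429 = 2574
  C=C: 1 × 632 = 632
  H–H: 1 × 424 = 424
  Σ(broken) = 3963 kJ
Bonds formed (products):
  C–C: 2 × 333 = 666
  C–H: 8 × 429 = 3432
  Σ(formed) = 4098 kJ
ΔH = Σ(broken) − Σ(formed) = 3963 − 4098 = −135 kJ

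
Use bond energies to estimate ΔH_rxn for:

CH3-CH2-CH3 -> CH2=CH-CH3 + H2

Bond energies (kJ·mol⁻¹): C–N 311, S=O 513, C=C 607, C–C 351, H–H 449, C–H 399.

Bonds broken (reactants):
  C–C: 2 × 351 = 702
  C–H: 8 × 399 = 3192
  Σ(broken) = 3894 kJ
Bonds formed (products):
  C–C: 1 × 351 = 351
  C–H: 6 × 399 = 2394
  C=C: 1 × 607 = 607
  H–H: 1 × 449 = 449
  Σ(formed) = 3801 kJ
ΔH = Σ(broken) − Σ(formed) = 3894 − 3801 = +93 kJ

ΔH ≈ +93 kJ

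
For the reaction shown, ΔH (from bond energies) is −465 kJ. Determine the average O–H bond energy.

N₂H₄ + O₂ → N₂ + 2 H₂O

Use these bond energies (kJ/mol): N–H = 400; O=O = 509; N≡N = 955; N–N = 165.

Let D be the O–H bond energy.
Σ(broken) = 4×400 + 1×165 + 1×509 = 2274
Σ(formed) = 1×955 + 4×D = 955 + 4D
ΔH = Σ(broken) − Σ(formed) = (2274) − (955 + 4D) = +1319 − 4D
Setting this equal to −465 kJ gives 4D = 1784, so D = 446 kJ/mol.

D(O–H) ≈ 446 kJ/mol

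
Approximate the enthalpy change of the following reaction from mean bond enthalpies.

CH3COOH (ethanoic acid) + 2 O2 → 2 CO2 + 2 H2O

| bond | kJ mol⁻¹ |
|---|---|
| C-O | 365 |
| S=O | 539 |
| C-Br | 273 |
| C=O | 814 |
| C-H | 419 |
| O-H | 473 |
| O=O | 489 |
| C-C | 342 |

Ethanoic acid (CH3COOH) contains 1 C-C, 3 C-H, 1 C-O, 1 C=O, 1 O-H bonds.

Bonds broken (reactants):
  C-C: 1 × 342 = 342
  C-H: 3 × 419 = 1257
  C-O: 1 × 365 = 365
  C=O: 1 × 814 = 814
  O-H: 1 × 473 = 473
  O=O: 2 × 489 = 978
  Σ(broken) = 4229 kJ
Bonds formed (products):
  C=O: 4 × 814 = 3256
  O-H: 4 × 473 = 1892
  Σ(formed) = 5148 kJ
ΔH = Σ(broken) − Σ(formed) = 4229 − 5148 = −919 kJ

ΔH ≈ −919 kJ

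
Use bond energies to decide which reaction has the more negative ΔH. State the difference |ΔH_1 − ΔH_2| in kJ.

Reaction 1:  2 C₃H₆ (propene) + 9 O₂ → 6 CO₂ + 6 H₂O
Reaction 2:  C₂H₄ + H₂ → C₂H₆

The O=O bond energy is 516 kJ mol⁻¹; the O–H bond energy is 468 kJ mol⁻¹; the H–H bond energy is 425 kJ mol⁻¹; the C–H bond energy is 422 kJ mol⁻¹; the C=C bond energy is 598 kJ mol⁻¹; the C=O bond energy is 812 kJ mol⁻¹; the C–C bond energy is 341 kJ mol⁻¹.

Reaction 1, by 3612 kJ

Reaction 1:
  Bonds broken (reactants):
    C–C: 2 × 341 = 682
    C–H: 12 × 422 = 5064
    C=C: 2 × 598 = 1196
    O=O: 9 × 516 = 4644
    Σ(broken) = 11586 kJ
  Bonds formed (products):
    C=O: 12 × 812 = 9744
    O–H: 12 × 468 = 5616
    Σ(formed) = 15360 kJ
  ΔH_1 = 11586 − 15360 = −3774 kJ
Reaction 2:
  Bonds broken (reactants):
    C–H: 4 × 422 = 1688
    C=C: 1 × 598 = 598
    H–H: 1 × 425 = 425
    Σ(broken) = 2711 kJ
  Bonds formed (products):
    C–C: 1 × 341 = 341
    C–H: 6 × 422 = 2532
    Σ(formed) = 2873 kJ
  ΔH_2 = 2711 − 2873 = −162 kJ
ΔH_1 − ΔH_2 = −3612 kJ, so reaction 1 has the more negative ΔH; |ΔH_1 − ΔH_2| = 3612 kJ.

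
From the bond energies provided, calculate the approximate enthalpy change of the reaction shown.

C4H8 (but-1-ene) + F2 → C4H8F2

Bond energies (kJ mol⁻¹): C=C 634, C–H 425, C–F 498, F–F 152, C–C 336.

ΔH ≈ −546 kJ

Bonds broken (reactants):
  C–C: 2 × 336 = 672
  C–H: 8 × 425 = 3400
  C=C: 1 × 634 = 634
  F–F: 1 × 152 = 152
  Σ(broken) = 4858 kJ
Bonds formed (products):
  C–C: 3 × 336 = 1008
  C–F: 2 × 498 = 996
  C–H: 8 × 425 = 3400
  Σ(formed) = 5404 kJ
ΔH = Σ(broken) − Σ(formed) = 4858 − 5404 = −546 kJ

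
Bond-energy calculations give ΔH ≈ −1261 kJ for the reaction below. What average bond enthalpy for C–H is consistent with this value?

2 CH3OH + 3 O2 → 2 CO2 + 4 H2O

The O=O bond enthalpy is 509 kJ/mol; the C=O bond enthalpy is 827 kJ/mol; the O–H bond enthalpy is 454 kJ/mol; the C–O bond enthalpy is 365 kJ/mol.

D(C–H) ≈ 419 kJ/mol

Let D be the C–H bond energy.
Σ(broken) = 6×D + 2×365 + 2×454 + 3×509 = 3165 + 6D
Σ(formed) = 4×827 + 8×454 = 6940
ΔH = Σ(broken) − Σ(formed) = (3165 + 6D) − (6940) = −3775 + 6D
Setting this equal to −1261 kJ gives 6D = 2514, so D = 419 kJ/mol.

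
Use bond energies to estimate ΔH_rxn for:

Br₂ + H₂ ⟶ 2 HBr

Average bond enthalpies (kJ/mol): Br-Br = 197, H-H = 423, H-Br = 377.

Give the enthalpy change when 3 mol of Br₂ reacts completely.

ΔH = −402 kJ

Bonds broken (reactants):
  Br-Br: 1 × 197 = 197
  H-H: 1 × 423 = 423
  Σ(broken) = 620 kJ
Bonds formed (products):
  H-Br: 2 × 377 = 754
  Σ(formed) = 754 kJ
ΔH = Σ(broken) − Σ(formed) = 620 − 754 = −134 kJ
For 3× the reaction as written: 3 × (−134) = −402 kJ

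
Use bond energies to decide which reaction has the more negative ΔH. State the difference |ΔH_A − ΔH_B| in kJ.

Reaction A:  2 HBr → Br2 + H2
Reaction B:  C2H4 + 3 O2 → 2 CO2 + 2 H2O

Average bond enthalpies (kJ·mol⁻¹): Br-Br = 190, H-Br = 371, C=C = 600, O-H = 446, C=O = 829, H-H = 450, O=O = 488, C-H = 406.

Reaction A:
  Bonds broken (reactants):
    H-Br: 2 × 371 = 742
    Σ(broken) = 742 kJ
  Bonds formed (products):
    Br-Br: 1 × 190 = 190
    H-H: 1 × 450 = 450
    Σ(formed) = 640 kJ
  ΔH_A = 742 − 640 = +102 kJ
Reaction B:
  Bonds broken (reactants):
    C-H: 4 × 406 = 1624
    C=C: 1 × 600 = 600
    O=O: 3 × 488 = 1464
    Σ(broken) = 3688 kJ
  Bonds formed (products):
    C=O: 4 × 829 = 3316
    O-H: 4 × 446 = 1784
    Σ(formed) = 5100 kJ
  ΔH_B = 3688 − 5100 = −1412 kJ
ΔH_A − ΔH_B = +1514 kJ, so reaction B has the more negative ΔH; |ΔH_A − ΔH_B| = 1514 kJ.

Reaction B, by 1514 kJ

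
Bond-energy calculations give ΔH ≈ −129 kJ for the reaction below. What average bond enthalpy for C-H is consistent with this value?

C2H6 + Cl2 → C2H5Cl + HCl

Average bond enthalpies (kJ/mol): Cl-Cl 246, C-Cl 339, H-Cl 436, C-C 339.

Let D be the C-H bond energy.
Σ(broken) = 1×339 + 6×D + 1×246 = 585 + 6D
Σ(formed) = 1×339 + 1×339 + 5×D + 1×436 = 1114 + 5D
ΔH = Σ(broken) − Σ(formed) = (585 + 6D) − (1114 + 5D) = −529 + D
Setting this equal to −129 kJ gives D = 400 kJ/mol.

D(C-H) ≈ 400 kJ/mol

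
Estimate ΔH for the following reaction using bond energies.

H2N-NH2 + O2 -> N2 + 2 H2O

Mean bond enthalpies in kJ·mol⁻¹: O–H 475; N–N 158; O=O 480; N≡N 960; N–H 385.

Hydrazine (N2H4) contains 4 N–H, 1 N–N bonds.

ΔH ≈ −682 kJ

Bonds broken (reactants):
  N–H: 4 × 385 = 1540
  N–N: 1 × 158 = 158
  O=O: 1 × 480 = 480
  Σ(broken) = 2178 kJ
Bonds formed (products):
  N≡N: 1 × 960 = 960
  O–H: 4 × 475 = 1900
  Σ(formed) = 2860 kJ
ΔH = Σ(broken) − Σ(formed) = 2178 − 2860 = −682 kJ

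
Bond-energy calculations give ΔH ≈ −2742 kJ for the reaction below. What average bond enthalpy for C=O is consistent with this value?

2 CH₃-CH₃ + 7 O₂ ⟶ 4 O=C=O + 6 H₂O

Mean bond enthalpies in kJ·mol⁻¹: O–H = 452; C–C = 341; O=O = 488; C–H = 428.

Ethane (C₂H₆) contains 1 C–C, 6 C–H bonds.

D(C=O) ≈ 819 kJ/mol

Let D be the C=O bond energy.
Σ(broken) = 2×341 + 12×428 + 7×488 = 9234
Σ(formed) = 8×D + 12×452 = 5424 + 8D
ΔH = Σ(broken) − Σ(formed) = (9234) − (5424 + 8D) = +3810 − 8D
Setting this equal to −2742 kJ gives 8D = 6552, so D = 819 kJ/mol.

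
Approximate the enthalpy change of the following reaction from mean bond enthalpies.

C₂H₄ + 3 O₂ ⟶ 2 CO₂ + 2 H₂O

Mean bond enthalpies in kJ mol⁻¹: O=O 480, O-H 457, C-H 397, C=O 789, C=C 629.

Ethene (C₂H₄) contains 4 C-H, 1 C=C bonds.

Bonds broken (reactants):
  C-H: 4 × 397 = 1588
  C=C: 1 × 629 = 629
  O=O: 3 × 480 = 1440
  Σ(broken) = 3657 kJ
Bonds formed (products):
  C=O: 4 × 789 = 3156
  O-H: 4 × 457 = 1828
  Σ(formed) = 4984 kJ
ΔH = Σ(broken) − Σ(formed) = 3657 − 4984 = −1327 kJ

ΔH ≈ −1327 kJ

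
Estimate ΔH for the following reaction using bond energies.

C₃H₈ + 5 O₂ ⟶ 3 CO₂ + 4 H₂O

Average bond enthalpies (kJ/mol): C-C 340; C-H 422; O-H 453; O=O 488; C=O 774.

Bonds broken (reactants):
  C-C: 2 × 340 = 680
  C-H: 8 × 422 = 3376
  O=O: 5 × 488 = 2440
  Σ(broken) = 6496 kJ
Bonds formed (products):
  C=O: 6 × 774 = 4644
  O-H: 8 × 453 = 3624
  Σ(formed) = 8268 kJ
ΔH = Σ(broken) − Σ(formed) = 6496 − 8268 = −1772 kJ

ΔH ≈ −1772 kJ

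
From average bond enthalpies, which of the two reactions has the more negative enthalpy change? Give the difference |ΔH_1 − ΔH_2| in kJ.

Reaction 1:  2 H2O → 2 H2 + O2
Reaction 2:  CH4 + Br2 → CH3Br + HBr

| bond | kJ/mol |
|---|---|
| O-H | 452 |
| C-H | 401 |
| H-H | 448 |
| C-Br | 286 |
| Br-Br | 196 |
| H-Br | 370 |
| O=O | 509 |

Reaction 2, by 462 kJ

Reaction 1:
  Bonds broken (reactants):
    O-H: 4 × 452 = 1808
    Σ(broken) = 1808 kJ
  Bonds formed (products):
    H-H: 2 × 448 = 896
    O=O: 1 × 509 = 509
    Σ(formed) = 1405 kJ
  ΔH_1 = 1808 − 1405 = +403 kJ
Reaction 2:
  Bonds broken (reactants):
    Br-Br: 1 × 196 = 196
    C-H: 4 × 401 = 1604
    Σ(broken) = 1800 kJ
  Bonds formed (products):
    C-Br: 1 × 286 = 286
    C-H: 3 × 401 = 1203
    H-Br: 1 × 370 = 370
    Σ(formed) = 1859 kJ
  ΔH_2 = 1800 − 1859 = −59 kJ
ΔH_1 − ΔH_2 = +462 kJ, so reaction 2 has the more negative ΔH; |ΔH_1 − ΔH_2| = 462 kJ.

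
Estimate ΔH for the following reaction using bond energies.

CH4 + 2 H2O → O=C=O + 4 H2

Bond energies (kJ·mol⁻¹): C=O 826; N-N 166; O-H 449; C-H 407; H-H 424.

Bonds broken (reactants):
  C-H: 4 × 407 = 1628
  O-H: 4 × 449 = 1796
  Σ(broken) = 3424 kJ
Bonds formed (products):
  C=O: 2 × 826 = 1652
  H-H: 4 × 424 = 1696
  Σ(formed) = 3348 kJ
ΔH = Σ(broken) − Σ(formed) = 3424 − 3348 = +76 kJ

ΔH ≈ +76 kJ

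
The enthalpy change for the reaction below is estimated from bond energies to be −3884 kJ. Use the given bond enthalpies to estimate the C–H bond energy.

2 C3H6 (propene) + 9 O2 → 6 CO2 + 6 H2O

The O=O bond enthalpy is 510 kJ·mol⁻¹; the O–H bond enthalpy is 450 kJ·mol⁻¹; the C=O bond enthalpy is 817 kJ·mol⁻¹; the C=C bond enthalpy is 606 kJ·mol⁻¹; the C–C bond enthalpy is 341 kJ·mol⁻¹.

Let D be the C–H bond energy.
Σ(broken) = 2×341 + 12×D + 2×606 + 9×510 = 6484 + 12D
Σ(formed) = 12×817 + 12×450 = 15204
ΔH = Σ(broken) − Σ(formed) = (6484 + 12D) − (15204) = −8720 + 12D
Setting this equal to −3884 kJ gives 12D = 4836, so D = 403 kJ/mol.

D(C–H) ≈ 403 kJ/mol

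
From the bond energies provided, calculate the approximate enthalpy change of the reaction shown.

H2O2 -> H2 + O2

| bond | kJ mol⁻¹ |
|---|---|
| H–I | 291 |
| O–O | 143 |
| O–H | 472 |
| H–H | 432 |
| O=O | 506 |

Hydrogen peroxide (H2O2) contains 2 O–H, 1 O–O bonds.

Bonds broken (reactants):
  O–H: 2 × 472 = 944
  O–O: 1 × 143 = 143
  Σ(broken) = 1087 kJ
Bonds formed (products):
  H–H: 1 × 432 = 432
  O=O: 1 × 506 = 506
  Σ(formed) = 938 kJ
ΔH = Σ(broken) − Σ(formed) = 1087 − 938 = +149 kJ

ΔH ≈ +149 kJ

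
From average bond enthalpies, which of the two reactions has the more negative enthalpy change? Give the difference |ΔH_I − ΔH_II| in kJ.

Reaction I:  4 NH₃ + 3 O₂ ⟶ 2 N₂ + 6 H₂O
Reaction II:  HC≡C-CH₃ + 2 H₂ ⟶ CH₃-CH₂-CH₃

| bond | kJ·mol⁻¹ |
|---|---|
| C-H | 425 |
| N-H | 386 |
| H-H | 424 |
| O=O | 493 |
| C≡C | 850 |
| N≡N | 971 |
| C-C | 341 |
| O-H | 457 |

Reaction I, by 972 kJ

Reaction I:
  Bonds broken (reactants):
    N-H: 12 × 386 = 4632
    O=O: 3 × 493 = 1479
    Σ(broken) = 6111 kJ
  Bonds formed (products):
    N≡N: 2 × 971 = 1942
    O-H: 12 × 457 = 5484
    Σ(formed) = 7426 kJ
  ΔH_I = 6111 − 7426 = −1315 kJ
Reaction II:
  Bonds broken (reactants):
    C≡C: 1 × 850 = 850
    C-C: 1 × 341 = 341
    C-H: 4 × 425 = 1700
    H-H: 2 × 424 = 848
    Σ(broken) = 3739 kJ
  Bonds formed (products):
    C-C: 2 × 341 = 682
    C-H: 8 × 425 = 3400
    Σ(formed) = 4082 kJ
  ΔH_II = 3739 − 4082 = −343 kJ
ΔH_I − ΔH_II = −972 kJ, so reaction I has the more negative ΔH; |ΔH_I − ΔH_II| = 972 kJ.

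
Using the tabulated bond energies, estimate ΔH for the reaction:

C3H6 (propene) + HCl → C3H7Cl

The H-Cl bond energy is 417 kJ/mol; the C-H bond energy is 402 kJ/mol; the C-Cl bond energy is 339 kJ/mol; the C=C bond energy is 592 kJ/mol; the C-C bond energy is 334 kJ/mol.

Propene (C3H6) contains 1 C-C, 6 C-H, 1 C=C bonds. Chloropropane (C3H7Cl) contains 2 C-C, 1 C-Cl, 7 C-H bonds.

ΔH ≈ −66 kJ

Bonds broken (reactants):
  C-C: 1 × 334 = 334
  C-H: 6 × 402 = 2412
  C=C: 1 × 592 = 592
  H-Cl: 1 × 417 = 417
  Σ(broken) = 3755 kJ
Bonds formed (products):
  C-C: 2 × 334 = 668
  C-Cl: 1 × 339 = 339
  C-H: 7 × 402 = 2814
  Σ(formed) = 3821 kJ
ΔH = Σ(broken) − Σ(formed) = 3755 − 3821 = −66 kJ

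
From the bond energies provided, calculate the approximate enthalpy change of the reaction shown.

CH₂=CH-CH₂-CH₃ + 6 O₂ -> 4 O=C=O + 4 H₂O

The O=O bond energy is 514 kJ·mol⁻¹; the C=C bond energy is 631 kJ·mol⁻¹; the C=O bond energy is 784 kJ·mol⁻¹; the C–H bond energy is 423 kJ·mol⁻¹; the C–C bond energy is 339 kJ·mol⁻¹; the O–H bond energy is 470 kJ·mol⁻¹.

Bonds broken (reactants):
  C–C: 2 × 339 = 678
  C–H: 8 × 423 = 3384
  C=C: 1 × 631 = 631
  O=O: 6 × 514 = 3084
  Σ(broken) = 7777 kJ
Bonds formed (products):
  C=O: 8 × 784 = 6272
  O–H: 8 × 470 = 3760
  Σ(formed) = 10032 kJ
ΔH = Σ(broken) − Σ(formed) = 7777 − 10032 = −2255 kJ

ΔH ≈ −2255 kJ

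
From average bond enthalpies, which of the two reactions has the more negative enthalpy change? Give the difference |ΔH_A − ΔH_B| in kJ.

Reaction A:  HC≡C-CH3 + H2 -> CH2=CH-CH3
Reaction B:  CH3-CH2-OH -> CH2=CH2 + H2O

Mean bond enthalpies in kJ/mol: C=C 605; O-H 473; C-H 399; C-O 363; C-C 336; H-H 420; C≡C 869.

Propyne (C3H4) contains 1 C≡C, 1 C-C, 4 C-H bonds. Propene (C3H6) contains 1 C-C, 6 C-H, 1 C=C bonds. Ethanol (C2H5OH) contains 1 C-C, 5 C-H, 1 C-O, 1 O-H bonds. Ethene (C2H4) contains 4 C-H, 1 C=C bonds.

Reaction A, by 134 kJ

Reaction A:
  Bonds broken (reactants):
    C≡C: 1 × 869 = 869
    C-C: 1 × 336 = 336
    C-H: 4 × 399 = 1596
    H-H: 1 × 420 = 420
    Σ(broken) = 3221 kJ
  Bonds formed (products):
    C-C: 1 × 336 = 336
    C-H: 6 × 399 = 2394
    C=C: 1 × 605 = 605
    Σ(formed) = 3335 kJ
  ΔH_A = 3221 − 3335 = −114 kJ
Reaction B:
  Bonds broken (reactants):
    C-C: 1 × 336 = 336
    C-H: 5 × 399 = 1995
    C-O: 1 × 363 = 363
    O-H: 1 × 473 = 473
    Σ(broken) = 3167 kJ
  Bonds formed (products):
    C-H: 4 × 399 = 1596
    C=C: 1 × 605 = 605
    O-H: 2 × 473 = 946
    Σ(formed) = 3147 kJ
  ΔH_B = 3167 − 3147 = +20 kJ
ΔH_A − ΔH_B = −134 kJ, so reaction A has the more negative ΔH; |ΔH_A − ΔH_B| = 134 kJ.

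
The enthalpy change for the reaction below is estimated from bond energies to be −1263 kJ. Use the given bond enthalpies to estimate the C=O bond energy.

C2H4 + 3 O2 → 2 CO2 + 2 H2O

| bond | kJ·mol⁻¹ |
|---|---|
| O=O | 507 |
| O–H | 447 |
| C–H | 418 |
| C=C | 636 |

D(C=O) ≈ 826 kJ/mol

Let D be the C=O bond energy.
Σ(broken) = 4×418 + 1×636 + 3×507 = 3829
Σ(formed) = 4×D + 4×447 = 1788 + 4D
ΔH = Σ(broken) − Σ(formed) = (3829) − (1788 + 4D) = +2041 − 4D
Setting this equal to −1263 kJ gives 4D = 3304, so D = 826 kJ/mol.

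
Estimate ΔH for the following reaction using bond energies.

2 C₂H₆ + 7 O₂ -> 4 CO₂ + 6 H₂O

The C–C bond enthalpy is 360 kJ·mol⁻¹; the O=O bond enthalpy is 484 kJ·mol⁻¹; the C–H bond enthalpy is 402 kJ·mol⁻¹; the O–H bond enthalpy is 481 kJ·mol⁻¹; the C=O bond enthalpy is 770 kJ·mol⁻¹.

Bonds broken (reactants):
  C–C: 2 × 360 = 720
  C–H: 12 × 402 = 4824
  O=O: 7 × 484 = 3388
  Σ(broken) = 8932 kJ
Bonds formed (products):
  C=O: 8 × 770 = 6160
  O–H: 12 × 481 = 5772
  Σ(formed) = 11932 kJ
ΔH = Σ(broken) − Σ(formed) = 8932 − 11932 = −3000 kJ

ΔH ≈ −3000 kJ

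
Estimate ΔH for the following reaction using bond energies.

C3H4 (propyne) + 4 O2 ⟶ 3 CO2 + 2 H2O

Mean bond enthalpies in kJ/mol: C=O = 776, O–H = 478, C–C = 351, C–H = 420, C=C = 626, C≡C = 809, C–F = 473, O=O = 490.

Bonds broken (reactants):
  C≡C: 1 × 809 = 809
  C–C: 1 × 351 = 351
  C–H: 4 × 420 = 1680
  O=O: 4 × 490 = 1960
  Σ(broken) = 4800 kJ
Bonds formed (products):
  C=O: 6 × 776 = 4656
  O–H: 4 × 478 = 1912
  Σ(formed) = 6568 kJ
ΔH = Σ(broken) − Σ(formed) = 4800 − 6568 = −1768 kJ

ΔH ≈ −1768 kJ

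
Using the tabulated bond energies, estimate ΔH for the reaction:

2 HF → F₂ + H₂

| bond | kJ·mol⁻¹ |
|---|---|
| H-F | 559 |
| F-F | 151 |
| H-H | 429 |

ΔH ≈ +538 kJ

Bonds broken (reactants):
  H-F: 2 × 559 = 1118
  Σ(broken) = 1118 kJ
Bonds formed (products):
  F-F: 1 × 151 = 151
  H-H: 1 × 429 = 429
  Σ(formed) = 580 kJ
ΔH = Σ(broken) − Σ(formed) = 1118 − 580 = +538 kJ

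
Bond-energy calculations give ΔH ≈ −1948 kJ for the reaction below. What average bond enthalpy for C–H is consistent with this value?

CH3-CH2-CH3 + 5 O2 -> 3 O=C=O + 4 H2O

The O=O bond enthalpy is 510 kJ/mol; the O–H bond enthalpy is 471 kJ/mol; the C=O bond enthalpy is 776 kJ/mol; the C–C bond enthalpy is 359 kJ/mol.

Let D be the C–H bond energy.
Σ(broken) = 2×359 + 8×D + 5×510 = 3268 + 8D
Σ(formed) = 6×776 + 8×471 = 8424
ΔH = Σ(broken) − Σ(formed) = (3268 + 8D) − (8424) = −5156 + 8D
Setting this equal to −1948 kJ gives 8D = 3208, so D = 401 kJ/mol.

D(C–H) ≈ 401 kJ/mol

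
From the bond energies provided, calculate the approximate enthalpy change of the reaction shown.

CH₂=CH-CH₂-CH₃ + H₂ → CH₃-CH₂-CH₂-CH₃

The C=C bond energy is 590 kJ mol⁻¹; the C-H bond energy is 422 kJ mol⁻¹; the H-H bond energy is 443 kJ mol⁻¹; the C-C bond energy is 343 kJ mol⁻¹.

Bonds broken (reactants):
  C-C: 2 × 343 = 686
  C-H: 8 × 422 = 3376
  C=C: 1 × 590 = 590
  H-H: 1 × 443 = 443
  Σ(broken) = 5095 kJ
Bonds formed (products):
  C-C: 3 × 343 = 1029
  C-H: 10 × 422 = 4220
  Σ(formed) = 5249 kJ
ΔH = Σ(broken) − Σ(formed) = 5095 − 5249 = −154 kJ

ΔH ≈ −154 kJ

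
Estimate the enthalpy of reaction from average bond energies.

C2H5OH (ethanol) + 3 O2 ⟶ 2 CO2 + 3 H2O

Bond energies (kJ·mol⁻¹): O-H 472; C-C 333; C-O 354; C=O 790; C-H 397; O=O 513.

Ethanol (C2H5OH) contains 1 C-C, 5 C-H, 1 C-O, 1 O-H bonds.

ΔH ≈ −1309 kJ

Bonds broken (reactants):
  C-C: 1 × 333 = 333
  C-H: 5 × 397 = 1985
  C-O: 1 × 354 = 354
  O-H: 1 × 472 = 472
  O=O: 3 × 513 = 1539
  Σ(broken) = 4683 kJ
Bonds formed (products):
  C=O: 4 × 790 = 3160
  O-H: 6 × 472 = 2832
  Σ(formed) = 5992 kJ
ΔH = Σ(broken) − Σ(formed) = 4683 − 5992 = −1309 kJ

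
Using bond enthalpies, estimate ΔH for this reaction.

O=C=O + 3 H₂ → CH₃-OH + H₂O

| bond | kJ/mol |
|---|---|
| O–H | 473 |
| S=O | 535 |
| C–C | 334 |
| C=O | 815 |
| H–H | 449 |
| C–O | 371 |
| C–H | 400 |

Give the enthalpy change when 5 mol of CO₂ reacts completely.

ΔH = −65 kJ

Bonds broken (reactants):
  C=O: 2 × 815 = 1630
  H–H: 3 × 449 = 1347
  Σ(broken) = 2977 kJ
Bonds formed (products):
  C–H: 3 × 400 = 1200
  C–O: 1 × 371 = 371
  O–H: 3 × 473 = 1419
  Σ(formed) = 2990 kJ
ΔH = Σ(broken) − Σ(formed) = 2977 − 2990 = −13 kJ
For 5× the reaction as written: 5 × (−13) = −65 kJ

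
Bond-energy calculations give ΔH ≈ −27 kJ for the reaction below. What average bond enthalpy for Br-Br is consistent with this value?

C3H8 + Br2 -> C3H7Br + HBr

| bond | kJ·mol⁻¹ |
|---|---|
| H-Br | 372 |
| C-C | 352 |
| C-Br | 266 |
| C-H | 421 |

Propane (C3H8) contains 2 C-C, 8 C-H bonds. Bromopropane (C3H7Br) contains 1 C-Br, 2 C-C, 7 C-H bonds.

D(Br-Br) ≈ 190 kJ/mol

Let D be the Br-Br bond energy.
Σ(broken) = 1×D + 2×352 + 8×421 = 4072 + D
Σ(formed) = 1×266 + 2×352 + 7×421 + 1×372 = 4289
ΔH = Σ(broken) − Σ(formed) = (4072 + D) − (4289) = −217 + D
Setting this equal to −27 kJ gives D = 190 kJ/mol.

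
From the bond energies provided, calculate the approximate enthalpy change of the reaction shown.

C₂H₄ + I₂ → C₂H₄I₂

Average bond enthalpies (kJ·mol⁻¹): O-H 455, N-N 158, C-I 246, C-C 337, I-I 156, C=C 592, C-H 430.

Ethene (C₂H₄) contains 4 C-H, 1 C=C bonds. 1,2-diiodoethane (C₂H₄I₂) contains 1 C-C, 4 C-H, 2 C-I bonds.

Bonds broken (reactants):
  C-H: 4 × 430 = 1720
  C=C: 1 × 592 = 592
  I-I: 1 × 156 = 156
  Σ(broken) = 2468 kJ
Bonds formed (products):
  C-C: 1 × 337 = 337
  C-H: 4 × 430 = 1720
  C-I: 2 × 246 = 492
  Σ(formed) = 2549 kJ
ΔH = Σ(broken) − Σ(formed) = 2468 − 2549 = −81 kJ

ΔH ≈ −81 kJ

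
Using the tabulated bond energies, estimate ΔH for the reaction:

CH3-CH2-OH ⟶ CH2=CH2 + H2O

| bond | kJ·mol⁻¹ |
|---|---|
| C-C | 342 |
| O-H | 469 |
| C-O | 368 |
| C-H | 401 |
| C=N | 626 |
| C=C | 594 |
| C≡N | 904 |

ΔH ≈ +48 kJ

Bonds broken (reactants):
  C-C: 1 × 342 = 342
  C-H: 5 × 401 = 2005
  C-O: 1 × 368 = 368
  O-H: 1 × 469 = 469
  Σ(broken) = 3184 kJ
Bonds formed (products):
  C-H: 4 × 401 = 1604
  C=C: 1 × 594 = 594
  O-H: 2 × 469 = 938
  Σ(formed) = 3136 kJ
ΔH = Σ(broken) − Σ(formed) = 3184 − 3136 = +48 kJ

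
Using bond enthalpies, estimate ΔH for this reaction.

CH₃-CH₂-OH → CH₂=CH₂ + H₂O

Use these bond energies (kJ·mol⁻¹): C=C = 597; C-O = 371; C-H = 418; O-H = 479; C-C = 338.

Bonds broken (reactants):
  C-C: 1 × 338 = 338
  C-H: 5 × 418 = 2090
  C-O: 1 × 371 = 371
  O-H: 1 × 479 = 479
  Σ(broken) = 3278 kJ
Bonds formed (products):
  C-H: 4 × 418 = 1672
  C=C: 1 × 597 = 597
  O-H: 2 × 479 = 958
  Σ(formed) = 3227 kJ
ΔH = Σ(broken) − Σ(formed) = 3278 − 3227 = +51 kJ

ΔH ≈ +51 kJ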